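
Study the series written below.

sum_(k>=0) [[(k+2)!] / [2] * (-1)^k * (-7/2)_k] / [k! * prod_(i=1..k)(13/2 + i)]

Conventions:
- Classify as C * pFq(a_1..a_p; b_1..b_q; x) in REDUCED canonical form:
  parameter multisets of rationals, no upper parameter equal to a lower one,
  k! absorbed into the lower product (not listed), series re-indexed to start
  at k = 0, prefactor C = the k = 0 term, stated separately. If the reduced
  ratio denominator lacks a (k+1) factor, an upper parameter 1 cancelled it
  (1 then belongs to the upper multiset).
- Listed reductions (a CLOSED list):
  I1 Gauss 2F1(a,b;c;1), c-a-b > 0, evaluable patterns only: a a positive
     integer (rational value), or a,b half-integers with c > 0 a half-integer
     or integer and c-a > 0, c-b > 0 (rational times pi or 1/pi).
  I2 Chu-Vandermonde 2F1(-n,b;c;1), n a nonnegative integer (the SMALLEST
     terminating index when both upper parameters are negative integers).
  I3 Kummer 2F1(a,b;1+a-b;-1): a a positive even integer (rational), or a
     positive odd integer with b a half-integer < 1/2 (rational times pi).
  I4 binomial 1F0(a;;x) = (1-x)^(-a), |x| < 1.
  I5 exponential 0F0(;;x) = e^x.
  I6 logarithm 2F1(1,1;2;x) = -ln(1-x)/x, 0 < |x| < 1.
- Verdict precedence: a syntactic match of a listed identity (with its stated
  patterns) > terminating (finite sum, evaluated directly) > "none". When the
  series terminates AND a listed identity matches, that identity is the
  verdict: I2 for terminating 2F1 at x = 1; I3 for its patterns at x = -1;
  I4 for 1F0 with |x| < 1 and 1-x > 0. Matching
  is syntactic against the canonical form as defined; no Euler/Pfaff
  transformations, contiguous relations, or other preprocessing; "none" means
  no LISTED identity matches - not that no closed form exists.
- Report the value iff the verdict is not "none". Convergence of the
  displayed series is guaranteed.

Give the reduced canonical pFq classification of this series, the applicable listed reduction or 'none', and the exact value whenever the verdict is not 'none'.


Canonical form: C = 1 times 2F1 with upper {-7/2, 3}, lower {15/2}, x = -1. Verdict: Kummer (I3) fires (x = -1; c = 15/2 equals 1+a-b for upper {-7/2, 3}: listed pattern). Sum: (9009/8192) * pi.

First insight: from the first term 1: the lower running product (C = 1, x = -1) is a rising factorial.
Step ratio: r(k) = (-1) * (k-7/2) (k+3) / [(k+15/2) (k+1)] - rational; roots negated = parameters, x = (-1), C = 1.


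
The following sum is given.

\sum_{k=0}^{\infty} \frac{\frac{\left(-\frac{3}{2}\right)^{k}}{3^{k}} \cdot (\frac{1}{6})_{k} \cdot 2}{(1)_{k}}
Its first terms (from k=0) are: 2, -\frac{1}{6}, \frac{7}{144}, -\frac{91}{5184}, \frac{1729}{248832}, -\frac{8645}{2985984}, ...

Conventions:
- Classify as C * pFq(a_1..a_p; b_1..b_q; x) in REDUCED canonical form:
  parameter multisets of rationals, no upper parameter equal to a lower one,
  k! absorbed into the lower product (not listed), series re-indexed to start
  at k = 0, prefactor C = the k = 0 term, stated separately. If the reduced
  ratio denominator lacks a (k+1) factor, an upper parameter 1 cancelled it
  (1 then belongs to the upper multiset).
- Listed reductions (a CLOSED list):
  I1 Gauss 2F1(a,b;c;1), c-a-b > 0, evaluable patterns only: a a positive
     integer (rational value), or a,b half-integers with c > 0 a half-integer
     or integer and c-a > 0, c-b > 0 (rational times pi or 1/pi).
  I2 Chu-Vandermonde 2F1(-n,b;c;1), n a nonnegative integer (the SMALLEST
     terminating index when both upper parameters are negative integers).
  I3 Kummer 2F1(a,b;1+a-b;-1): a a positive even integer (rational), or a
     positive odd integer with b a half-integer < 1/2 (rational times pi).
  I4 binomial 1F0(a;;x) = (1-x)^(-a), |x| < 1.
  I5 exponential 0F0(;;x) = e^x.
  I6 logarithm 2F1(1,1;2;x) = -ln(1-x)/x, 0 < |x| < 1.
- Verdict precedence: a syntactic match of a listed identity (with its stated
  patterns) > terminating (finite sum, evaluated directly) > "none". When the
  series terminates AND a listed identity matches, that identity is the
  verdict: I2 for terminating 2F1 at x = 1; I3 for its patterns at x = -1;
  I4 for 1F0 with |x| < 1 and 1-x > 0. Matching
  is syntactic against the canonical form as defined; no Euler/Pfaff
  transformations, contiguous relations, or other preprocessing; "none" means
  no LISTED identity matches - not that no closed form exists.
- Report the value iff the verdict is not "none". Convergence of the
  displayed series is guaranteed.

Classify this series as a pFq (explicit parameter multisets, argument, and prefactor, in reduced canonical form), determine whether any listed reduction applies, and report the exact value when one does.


Structural cue: t_0 = 2 here, and (1)_k (C = 2, x = -1/2) is k! itself.
Ratio: r(k) = -\frac{1}{2} * (k+\frac{1}{6}) / [(k+1)] - poly over poly, x = -\frac{1}{2} from leading terms; C = 2 at k = 0.

At argument -\frac{1}{2}: a 1F0 with upper {\frac{1}{6}}, lower {-}, scaled by C = 2. Verdict (x = -\frac{1}{2}): the I4 binomial reduction applies (the 1F0 binomial series: exponent -1/6, x = -\frac{1}{2}). Its exact value is 2 \cdot \left(\frac{3}{2}\right)^{-\frac{1}{6}}.


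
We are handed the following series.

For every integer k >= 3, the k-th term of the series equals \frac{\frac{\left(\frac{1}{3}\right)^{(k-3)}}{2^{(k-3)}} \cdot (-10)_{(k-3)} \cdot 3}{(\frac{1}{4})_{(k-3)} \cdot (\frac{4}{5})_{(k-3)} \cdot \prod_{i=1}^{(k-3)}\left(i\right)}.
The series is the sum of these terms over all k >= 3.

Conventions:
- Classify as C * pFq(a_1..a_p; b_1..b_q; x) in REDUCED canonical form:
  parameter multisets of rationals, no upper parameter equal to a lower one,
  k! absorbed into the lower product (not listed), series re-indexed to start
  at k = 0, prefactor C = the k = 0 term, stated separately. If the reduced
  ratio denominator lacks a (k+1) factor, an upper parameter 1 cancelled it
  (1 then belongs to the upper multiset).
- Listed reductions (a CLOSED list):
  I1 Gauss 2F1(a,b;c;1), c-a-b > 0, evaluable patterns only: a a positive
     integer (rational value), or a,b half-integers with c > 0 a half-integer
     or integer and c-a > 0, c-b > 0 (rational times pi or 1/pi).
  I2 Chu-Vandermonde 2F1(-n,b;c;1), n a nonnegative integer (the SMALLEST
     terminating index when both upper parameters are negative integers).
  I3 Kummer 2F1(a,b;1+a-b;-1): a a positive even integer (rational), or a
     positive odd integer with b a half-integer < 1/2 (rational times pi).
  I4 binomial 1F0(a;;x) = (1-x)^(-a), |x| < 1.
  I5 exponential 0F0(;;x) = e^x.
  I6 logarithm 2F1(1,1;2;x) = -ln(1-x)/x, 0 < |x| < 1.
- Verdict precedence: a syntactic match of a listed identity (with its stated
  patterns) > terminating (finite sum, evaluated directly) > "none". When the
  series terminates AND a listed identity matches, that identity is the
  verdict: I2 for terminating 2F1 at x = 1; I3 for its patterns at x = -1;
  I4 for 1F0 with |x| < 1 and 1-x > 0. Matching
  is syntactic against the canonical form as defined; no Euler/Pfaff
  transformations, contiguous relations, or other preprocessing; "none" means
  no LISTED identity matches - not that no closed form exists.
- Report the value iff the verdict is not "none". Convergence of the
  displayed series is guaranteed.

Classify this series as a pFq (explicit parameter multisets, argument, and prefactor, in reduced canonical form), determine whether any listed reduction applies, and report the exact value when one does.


Canonical form: C = 3 times 1F2 with upper {-10}, lower {\frac{1}{4}, \frac{4}{5}}, x = \frac{1}{6}. Verdict: terminating - upper -10 stops the sum at k = 10; the 11 terms are added exactly. Exact value: -\frac{15427989979880455015440833}{1083364820293947151149189}.

The tell: x = \frac{1}{6} and the two k-th powers (prefactor 3) combine into one argument.
Ratio: r(k) = \frac{1}{6} * (k-10) / [(k+\frac{1}{4}) (k+\frac{4}{5}) (k+1)] - rational; roots negated = parameters, x = \frac{1}{6}, C = 3.


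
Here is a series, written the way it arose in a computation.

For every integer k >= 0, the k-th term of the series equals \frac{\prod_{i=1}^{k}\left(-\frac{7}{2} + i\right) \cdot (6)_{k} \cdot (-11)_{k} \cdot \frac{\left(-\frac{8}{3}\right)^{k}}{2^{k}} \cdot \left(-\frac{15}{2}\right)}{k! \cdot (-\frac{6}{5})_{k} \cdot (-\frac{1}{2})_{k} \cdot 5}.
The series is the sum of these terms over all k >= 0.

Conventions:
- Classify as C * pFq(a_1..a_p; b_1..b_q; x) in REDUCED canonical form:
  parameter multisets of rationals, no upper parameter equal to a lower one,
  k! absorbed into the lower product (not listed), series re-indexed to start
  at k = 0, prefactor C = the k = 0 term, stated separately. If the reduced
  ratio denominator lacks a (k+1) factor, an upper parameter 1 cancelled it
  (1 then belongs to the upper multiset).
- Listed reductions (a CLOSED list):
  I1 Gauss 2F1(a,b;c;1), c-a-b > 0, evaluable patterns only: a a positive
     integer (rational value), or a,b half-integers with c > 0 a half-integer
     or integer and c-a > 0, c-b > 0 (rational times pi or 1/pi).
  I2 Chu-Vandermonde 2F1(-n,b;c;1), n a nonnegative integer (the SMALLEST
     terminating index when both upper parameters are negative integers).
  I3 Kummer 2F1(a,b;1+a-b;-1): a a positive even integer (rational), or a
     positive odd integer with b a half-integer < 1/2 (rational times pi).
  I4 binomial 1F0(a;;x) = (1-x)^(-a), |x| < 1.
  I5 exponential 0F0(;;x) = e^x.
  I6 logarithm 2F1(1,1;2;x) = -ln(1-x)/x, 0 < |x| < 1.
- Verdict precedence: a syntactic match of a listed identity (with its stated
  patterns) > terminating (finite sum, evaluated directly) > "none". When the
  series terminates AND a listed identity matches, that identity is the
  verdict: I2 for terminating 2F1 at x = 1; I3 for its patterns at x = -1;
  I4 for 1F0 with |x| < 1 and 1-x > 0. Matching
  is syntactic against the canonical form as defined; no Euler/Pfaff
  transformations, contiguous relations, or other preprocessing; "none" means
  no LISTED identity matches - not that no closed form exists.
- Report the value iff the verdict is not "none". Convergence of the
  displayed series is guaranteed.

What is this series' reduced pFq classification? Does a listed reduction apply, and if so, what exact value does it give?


Classification (C = -\frac{3}{2}): 3F2 with upper {-11, -\frac{5}{2}, 6}, lower {-\frac{6}{5}, -\frac{1}{2}}, argument x = -\frac{4}{3}. Verdict: terminating - upper -11 stops the sum at k = 11; the 12 terms are added exactly. Value: -\frac{62974760910809607209}{119103447006}.

Structural cue: x = -\frac{4}{3} and the two k-th powers (C = -3/2, x = -4/3) combine into one argument.
Adjacent-term ratio: r(k) = -\frac{4}{3} * (k-11) (k-\frac{5}{2}) (k+6) / [(k-\frac{6}{5}) (k-\frac{1}{2}) (k+1)] - poly over poly, x = -\frac{4}{3} from leading terms; C = -\frac{3}{2} at k = 0.


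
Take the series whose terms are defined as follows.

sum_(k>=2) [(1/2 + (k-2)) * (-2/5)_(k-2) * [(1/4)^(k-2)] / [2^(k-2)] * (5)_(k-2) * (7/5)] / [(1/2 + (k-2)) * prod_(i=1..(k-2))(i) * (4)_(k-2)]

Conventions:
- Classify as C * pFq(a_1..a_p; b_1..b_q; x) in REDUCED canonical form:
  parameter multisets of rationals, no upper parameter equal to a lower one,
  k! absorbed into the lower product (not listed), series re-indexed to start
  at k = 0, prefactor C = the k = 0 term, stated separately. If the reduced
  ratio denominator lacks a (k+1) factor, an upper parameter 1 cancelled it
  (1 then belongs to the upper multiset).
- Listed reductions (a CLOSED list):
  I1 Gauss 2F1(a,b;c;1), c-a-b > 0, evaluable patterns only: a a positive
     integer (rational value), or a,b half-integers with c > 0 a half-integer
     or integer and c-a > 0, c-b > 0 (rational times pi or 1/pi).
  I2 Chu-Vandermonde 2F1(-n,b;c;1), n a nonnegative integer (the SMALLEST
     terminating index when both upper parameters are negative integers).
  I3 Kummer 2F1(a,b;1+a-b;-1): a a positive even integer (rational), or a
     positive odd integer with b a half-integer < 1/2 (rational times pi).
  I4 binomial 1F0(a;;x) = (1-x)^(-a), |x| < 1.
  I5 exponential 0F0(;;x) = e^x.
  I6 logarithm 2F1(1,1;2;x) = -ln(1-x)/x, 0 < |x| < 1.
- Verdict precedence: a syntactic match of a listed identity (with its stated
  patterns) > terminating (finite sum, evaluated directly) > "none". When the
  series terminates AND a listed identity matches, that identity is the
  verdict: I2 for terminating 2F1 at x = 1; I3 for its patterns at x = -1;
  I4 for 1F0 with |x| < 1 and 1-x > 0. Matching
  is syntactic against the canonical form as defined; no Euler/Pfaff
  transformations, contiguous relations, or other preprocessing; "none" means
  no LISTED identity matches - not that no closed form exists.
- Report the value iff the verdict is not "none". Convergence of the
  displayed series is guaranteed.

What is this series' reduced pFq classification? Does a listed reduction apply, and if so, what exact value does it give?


With C = 7/5: the canonical form is 2F1(-2/5, 5; 4; 1/8). Verdict: none here - no I1-I6 shape fits x = 1/8 with lower {4}.

First insight: from the first term 7/5: the two k-th powers (C = 7/5) combine into one argument.
Adjacent-term ratio: r(k) = (1/8) * (k-2/5) (k+5) / [(k+4) (k+1)] - rational; roots negated = parameters, x = (1/8), C = 7/5.


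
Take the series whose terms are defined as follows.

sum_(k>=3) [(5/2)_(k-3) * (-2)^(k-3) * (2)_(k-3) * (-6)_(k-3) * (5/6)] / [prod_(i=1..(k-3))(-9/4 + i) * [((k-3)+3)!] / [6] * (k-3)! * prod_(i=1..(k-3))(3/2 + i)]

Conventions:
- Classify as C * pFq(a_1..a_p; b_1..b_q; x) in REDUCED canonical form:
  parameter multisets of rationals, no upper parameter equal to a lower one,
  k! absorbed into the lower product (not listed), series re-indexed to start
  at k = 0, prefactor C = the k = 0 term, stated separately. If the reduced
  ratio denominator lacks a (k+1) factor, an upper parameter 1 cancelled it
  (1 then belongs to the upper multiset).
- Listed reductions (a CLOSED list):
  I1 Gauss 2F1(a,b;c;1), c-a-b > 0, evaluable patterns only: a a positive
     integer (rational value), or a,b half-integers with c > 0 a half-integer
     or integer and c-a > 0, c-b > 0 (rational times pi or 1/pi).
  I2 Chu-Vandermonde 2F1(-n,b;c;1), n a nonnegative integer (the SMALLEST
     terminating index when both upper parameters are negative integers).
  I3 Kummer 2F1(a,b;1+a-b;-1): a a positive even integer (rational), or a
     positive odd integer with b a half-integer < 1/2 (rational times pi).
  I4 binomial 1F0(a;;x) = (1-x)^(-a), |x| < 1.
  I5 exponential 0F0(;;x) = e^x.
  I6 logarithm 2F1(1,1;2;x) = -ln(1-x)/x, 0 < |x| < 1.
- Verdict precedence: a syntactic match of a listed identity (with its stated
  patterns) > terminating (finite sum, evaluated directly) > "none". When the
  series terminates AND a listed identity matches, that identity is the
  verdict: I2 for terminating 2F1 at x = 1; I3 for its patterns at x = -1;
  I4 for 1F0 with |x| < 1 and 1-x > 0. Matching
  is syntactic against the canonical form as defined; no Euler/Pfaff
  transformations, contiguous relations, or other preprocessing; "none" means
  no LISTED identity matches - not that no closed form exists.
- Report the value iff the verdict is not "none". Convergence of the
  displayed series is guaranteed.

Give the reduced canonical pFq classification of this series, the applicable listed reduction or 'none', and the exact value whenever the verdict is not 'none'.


Canonical form: C = 5/6 times 2F2 with upper {-6, 2}, lower {-5/4, 4}, x = -2. Verdict: terminating - no listed pattern fits, but -6 in the upper list cuts the series at k = 6; direct evaluation. Value: 106755097/436590.

Key step: from the first term 5/6: the parameter 5/2 appears in both the upper and lower lists and cancels.
Step ratio: r(k) = (-2) * (k-6) (k+2) / [(k-5/4) (k+4) (k+1)] - rational; roots negated = parameters, x = (-2), C = 5/6.


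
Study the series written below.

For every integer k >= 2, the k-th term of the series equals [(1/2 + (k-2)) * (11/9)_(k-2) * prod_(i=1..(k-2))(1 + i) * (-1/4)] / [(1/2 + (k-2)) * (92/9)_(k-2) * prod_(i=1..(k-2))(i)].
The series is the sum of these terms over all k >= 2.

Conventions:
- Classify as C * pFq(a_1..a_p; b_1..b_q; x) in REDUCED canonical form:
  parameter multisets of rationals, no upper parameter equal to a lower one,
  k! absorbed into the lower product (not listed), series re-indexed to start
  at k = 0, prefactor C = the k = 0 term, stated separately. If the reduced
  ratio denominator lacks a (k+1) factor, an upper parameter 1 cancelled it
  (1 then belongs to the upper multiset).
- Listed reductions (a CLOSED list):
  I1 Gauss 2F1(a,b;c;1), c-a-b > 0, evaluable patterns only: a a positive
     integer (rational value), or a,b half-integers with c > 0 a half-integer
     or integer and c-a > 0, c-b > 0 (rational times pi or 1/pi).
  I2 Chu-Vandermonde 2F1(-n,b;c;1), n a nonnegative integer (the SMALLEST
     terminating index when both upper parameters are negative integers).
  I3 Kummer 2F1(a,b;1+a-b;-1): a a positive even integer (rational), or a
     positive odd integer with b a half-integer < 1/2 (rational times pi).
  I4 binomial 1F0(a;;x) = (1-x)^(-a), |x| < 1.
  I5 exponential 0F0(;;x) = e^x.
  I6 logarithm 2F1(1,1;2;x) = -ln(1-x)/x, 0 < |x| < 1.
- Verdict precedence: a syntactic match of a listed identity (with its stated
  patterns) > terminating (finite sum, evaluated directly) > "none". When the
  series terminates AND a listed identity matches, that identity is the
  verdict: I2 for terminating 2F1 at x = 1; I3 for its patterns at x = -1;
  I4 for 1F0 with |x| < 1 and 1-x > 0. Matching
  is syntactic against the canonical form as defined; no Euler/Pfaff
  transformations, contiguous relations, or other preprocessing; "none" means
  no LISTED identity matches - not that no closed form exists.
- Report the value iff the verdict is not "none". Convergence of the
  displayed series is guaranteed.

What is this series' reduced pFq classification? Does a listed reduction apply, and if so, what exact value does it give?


x = 1 here; the reduced form reads 2F1, upper {11/9, 2}, lower {92/9}, C = -1/4. Verdict (x = 1): the Gauss summation I1 applies (x = 1: the Gamma ratio telescopes since c-a-b = 7 > 0 and a = 2 in Z>0). Value: -3071/9072.

Structural cue: t_0 being -1/4, the running product (C = -1/4, x = 1) telescopes to a rising factorial.
Consecutive-term ratio: r(k) = 1 * (k+11/9) (k+2) / [(k+92/9) (k+1)] - rational; roots negated = parameters, x = 1, C = -1/4.


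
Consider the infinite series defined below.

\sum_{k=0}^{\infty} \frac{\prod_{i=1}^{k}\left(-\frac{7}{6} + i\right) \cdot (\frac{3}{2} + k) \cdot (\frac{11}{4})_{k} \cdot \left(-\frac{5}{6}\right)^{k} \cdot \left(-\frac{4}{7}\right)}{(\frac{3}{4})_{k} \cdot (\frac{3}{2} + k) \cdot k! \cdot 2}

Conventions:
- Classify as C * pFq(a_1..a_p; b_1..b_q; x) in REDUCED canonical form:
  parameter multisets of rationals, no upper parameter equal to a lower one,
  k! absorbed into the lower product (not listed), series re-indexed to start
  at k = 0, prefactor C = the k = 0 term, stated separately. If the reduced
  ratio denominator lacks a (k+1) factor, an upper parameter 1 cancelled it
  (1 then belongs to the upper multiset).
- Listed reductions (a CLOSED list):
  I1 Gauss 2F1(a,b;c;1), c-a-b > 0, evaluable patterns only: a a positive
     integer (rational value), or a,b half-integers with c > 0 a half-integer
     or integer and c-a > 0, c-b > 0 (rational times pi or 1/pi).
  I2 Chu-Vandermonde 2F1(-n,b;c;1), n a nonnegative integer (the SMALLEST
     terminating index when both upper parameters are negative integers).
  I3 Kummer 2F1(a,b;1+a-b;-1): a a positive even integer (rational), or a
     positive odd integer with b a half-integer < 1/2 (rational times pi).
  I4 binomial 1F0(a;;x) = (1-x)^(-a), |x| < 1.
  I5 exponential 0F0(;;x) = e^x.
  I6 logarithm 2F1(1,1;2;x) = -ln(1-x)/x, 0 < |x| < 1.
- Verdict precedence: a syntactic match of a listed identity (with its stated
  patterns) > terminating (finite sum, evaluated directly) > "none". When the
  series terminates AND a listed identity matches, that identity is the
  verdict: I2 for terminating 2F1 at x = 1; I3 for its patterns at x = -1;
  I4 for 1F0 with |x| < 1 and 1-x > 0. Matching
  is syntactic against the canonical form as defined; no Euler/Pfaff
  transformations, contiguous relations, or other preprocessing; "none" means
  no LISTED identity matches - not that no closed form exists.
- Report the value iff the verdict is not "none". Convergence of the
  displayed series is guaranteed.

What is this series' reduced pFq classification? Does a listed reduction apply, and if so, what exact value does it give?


This is -\frac{2}{7} * 2F1(-\frac{1}{6}, \frac{11}{4}; \frac{3}{4}; -\frac{5}{6}) in reduced canonical form. Verdict: none here - no I1-I6 shape fits x = -\frac{5}{6} with lower {\frac{3}{4}}.

Key observation: t_0 being -\frac{2}{7}, the running product (prefactor -2/7) telescopes to a rising factorial.
Step ratio: r(k) = -\frac{5}{6} * (k-\frac{1}{6}) (k+\frac{11}{4}) / [(k+\frac{3}{4}) (k+1)] ; factor over Q: parameters, x = -\frac{5}{6}, and C = -\frac{2}{7}.


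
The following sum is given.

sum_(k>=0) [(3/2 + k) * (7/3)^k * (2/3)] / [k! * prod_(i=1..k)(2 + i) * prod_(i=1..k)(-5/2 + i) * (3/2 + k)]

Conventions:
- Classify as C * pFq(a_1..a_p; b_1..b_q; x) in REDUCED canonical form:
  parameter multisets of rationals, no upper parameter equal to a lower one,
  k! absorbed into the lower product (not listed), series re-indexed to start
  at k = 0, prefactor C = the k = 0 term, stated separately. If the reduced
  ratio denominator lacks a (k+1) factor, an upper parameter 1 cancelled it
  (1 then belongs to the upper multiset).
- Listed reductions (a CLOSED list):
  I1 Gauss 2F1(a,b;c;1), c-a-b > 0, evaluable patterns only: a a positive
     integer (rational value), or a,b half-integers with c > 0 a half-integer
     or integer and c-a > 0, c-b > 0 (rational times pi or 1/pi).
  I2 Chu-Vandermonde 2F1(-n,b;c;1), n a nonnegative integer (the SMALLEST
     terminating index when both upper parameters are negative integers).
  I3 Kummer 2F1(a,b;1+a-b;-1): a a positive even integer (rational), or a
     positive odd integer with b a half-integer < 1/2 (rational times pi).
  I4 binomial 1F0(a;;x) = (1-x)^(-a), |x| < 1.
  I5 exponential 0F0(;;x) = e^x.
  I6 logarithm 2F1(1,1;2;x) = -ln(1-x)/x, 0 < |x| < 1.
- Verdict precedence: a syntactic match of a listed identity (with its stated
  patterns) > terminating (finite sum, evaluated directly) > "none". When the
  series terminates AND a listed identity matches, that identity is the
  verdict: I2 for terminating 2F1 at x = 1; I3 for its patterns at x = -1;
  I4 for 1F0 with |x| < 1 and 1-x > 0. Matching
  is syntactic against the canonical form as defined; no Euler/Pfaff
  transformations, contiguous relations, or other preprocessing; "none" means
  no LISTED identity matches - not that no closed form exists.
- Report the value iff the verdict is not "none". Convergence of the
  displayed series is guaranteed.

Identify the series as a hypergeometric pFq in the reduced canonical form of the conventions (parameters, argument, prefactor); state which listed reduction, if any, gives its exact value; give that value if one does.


Reduced: x = 7/3, 0F2, upper = {-}, lower = {-3/2, 3}, C = 2/3. Verdict: no listed reduction: x = 7/3 and upper {-} fail every I1-I6 pattern.

First insight: from the first term 2/3: the lower running product (C = 2/3) is a rising factorial.
Adjacent-term ratio: r(k) = (7/3) * 1 / [(k-3/2) (k+3) (k+1)] - rational; roots negated = parameters, x = (7/3), C = 2/3.


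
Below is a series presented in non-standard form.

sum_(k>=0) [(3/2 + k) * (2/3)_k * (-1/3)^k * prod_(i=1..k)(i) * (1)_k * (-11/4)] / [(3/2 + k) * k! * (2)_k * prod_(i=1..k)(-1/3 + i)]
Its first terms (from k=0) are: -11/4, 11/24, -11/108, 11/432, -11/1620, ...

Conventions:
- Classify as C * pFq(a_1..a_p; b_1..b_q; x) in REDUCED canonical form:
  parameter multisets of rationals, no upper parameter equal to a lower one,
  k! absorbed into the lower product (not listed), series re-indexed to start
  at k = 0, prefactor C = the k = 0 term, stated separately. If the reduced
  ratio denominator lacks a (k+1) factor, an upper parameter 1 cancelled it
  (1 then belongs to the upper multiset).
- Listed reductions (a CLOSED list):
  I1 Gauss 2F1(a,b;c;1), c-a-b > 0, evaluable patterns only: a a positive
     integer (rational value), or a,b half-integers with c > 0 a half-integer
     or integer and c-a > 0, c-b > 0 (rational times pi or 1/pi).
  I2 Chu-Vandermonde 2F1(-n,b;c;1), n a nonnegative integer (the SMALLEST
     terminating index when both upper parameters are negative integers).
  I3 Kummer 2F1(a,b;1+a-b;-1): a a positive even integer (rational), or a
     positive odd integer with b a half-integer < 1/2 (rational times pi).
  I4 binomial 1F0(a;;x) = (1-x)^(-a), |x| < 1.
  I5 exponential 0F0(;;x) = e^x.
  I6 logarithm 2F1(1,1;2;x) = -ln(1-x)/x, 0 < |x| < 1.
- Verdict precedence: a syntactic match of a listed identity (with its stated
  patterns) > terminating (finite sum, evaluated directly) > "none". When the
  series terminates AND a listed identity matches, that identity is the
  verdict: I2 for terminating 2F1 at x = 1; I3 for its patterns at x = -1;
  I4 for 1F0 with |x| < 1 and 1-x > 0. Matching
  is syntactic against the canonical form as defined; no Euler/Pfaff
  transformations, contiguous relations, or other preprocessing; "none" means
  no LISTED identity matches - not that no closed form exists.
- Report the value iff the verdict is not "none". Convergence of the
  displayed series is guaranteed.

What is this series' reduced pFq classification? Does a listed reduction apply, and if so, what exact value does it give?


Prefactor -11/4, argument -1/3: 2F1 with upper {1, 1} over lower {2}. Verdict at x = -1/3: logarithm (I6) matches (the logarithm: parameters (1,1;2), x = -1/3). Value: (-33/4) * ln(4/3).

Key step: with t_0 = -11/4, the parameter 2/3 appears in both the upper and lower lists and cancels (alongside the other common factor).
Adjacent-term ratio: r(k) = (-1/3) * (k+1) (k+1) / [(k+2) (k+1)] - rational in k, leading ratio (-1/3); with t_0 = -11/4, classification follows.


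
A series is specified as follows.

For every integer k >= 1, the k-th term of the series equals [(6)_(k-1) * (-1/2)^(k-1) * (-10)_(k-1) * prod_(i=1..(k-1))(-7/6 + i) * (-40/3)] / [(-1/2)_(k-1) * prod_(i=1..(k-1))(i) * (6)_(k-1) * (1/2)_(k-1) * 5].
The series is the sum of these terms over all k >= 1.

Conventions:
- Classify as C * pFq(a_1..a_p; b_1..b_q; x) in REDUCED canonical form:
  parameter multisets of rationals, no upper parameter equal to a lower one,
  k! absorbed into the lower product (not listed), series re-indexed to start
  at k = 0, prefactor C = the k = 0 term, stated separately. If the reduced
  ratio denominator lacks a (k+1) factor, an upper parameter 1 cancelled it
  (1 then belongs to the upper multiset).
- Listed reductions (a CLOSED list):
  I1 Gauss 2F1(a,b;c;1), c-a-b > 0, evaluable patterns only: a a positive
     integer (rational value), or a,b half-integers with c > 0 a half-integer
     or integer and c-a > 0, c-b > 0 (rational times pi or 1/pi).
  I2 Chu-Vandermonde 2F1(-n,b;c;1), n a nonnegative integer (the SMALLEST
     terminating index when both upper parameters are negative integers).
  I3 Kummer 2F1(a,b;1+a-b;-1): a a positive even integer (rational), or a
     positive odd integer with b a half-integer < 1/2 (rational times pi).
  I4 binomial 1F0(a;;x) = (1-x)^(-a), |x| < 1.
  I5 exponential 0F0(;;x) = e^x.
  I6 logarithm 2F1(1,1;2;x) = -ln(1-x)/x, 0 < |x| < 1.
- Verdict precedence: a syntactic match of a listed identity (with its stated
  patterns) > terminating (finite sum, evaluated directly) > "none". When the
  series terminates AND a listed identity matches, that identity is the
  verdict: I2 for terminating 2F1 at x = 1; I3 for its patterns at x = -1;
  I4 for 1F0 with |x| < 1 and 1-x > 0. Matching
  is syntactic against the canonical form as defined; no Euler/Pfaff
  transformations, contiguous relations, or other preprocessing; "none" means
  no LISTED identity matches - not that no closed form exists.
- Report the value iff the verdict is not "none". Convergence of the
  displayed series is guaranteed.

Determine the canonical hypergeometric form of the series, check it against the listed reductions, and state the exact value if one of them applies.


The series (x = -1/2) is 2F2: upper {-10, -1/6}, lower {-1/2, 1/2}, prefactor -8/3. Verdict: terminating. (-10)_k vanishes past k = 10, leaving a 11-term sum, computed directly. Exact value: -6475119747334548736/122130405895823325.

Key step: with t_0 = -8/3, the constant factors (prefactor -8/3) combine into one prefactor.
Adjacent-term ratio: r(k) = (-1/2) * (k-10) (k-1/6) / [(k-1/2) (k+1/2) (k+1)] - poly over poly, x = (-1/2) from leading terms; C = -8/3 at k = 0.


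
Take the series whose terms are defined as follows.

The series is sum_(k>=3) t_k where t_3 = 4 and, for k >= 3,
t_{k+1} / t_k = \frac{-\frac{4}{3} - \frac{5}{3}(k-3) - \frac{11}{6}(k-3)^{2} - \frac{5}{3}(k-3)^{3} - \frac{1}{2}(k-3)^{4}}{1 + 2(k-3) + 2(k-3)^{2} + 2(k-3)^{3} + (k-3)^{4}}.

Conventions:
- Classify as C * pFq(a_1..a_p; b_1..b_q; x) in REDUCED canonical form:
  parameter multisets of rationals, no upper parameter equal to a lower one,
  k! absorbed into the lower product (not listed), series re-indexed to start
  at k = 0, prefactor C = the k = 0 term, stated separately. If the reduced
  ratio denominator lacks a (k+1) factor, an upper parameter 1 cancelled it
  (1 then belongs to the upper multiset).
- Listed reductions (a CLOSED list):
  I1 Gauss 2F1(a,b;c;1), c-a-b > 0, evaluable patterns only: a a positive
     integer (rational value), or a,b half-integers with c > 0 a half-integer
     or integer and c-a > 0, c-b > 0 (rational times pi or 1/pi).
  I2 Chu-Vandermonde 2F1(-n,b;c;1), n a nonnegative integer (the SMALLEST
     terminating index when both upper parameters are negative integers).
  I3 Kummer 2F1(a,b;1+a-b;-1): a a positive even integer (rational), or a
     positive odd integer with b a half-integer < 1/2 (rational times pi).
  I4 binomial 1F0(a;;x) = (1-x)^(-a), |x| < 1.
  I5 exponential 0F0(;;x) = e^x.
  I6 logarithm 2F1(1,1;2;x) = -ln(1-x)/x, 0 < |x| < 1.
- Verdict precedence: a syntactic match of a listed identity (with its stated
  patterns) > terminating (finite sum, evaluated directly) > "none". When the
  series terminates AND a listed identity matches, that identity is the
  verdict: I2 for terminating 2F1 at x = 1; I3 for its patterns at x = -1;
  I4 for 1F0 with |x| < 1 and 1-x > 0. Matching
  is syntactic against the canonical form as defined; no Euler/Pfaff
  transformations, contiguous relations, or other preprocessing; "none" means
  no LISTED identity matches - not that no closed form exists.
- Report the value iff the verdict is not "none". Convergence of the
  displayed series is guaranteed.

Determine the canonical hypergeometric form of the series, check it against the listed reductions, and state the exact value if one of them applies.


Reduced: x = -\frac{1}{2}, 2F1, upper = {\frac{4}{3}, 2}, lower = {1}, C = 4. Verdict: no listed reduction: x = -\frac{1}{2} and upper {\frac{4}{3}, 2} fail every I1-I6 pattern.

The tell: from the first term 4: cancel k^2 + 1 from the displayed ratio first; then prefactor 4.
Term ratio: r(k) = -\frac{1}{2} * (k+\frac{4}{3}) (k+2) / [(k+1) (k+1)] ; factor over Q: parameters, x = -\frac{1}{2}, and C = 4.


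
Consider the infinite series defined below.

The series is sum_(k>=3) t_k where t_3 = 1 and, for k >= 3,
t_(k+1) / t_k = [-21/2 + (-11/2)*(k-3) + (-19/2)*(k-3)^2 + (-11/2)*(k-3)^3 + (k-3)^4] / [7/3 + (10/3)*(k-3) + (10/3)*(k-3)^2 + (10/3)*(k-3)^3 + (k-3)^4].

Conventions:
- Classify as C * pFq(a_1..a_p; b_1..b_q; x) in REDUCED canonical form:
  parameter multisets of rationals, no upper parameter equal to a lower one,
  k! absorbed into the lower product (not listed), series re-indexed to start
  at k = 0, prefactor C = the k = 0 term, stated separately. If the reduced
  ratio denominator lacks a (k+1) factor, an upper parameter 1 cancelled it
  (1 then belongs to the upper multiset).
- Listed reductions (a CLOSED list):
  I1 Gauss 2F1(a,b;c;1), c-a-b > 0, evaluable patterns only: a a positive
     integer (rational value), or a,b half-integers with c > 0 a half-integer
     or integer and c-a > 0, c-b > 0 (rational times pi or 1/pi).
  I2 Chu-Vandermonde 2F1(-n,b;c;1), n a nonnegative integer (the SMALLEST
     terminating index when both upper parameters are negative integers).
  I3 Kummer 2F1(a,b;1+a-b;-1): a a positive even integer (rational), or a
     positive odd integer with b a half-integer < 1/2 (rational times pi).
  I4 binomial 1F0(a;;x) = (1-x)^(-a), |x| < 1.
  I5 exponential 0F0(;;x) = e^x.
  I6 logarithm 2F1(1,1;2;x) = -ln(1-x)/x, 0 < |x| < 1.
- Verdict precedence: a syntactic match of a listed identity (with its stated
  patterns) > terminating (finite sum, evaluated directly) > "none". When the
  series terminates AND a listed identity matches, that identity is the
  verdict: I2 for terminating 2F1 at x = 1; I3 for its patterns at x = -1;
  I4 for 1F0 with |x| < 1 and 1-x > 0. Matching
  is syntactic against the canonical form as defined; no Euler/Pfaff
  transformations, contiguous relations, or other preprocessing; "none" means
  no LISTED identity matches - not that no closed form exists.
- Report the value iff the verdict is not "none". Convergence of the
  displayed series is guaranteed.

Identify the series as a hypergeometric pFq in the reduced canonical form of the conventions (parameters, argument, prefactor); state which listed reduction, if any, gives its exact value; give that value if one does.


Key observation: t_0 being 1, factor the ratio over Q (prefactor 1): negated roots = parameters.
Step ratio: r(k) = 1 * (k-7) (k+3/2) / [(k+7/3) (k+1)] ; factor over Q: parameters, x = 1, and C = 1.

At argument 1: a 2F1 with upper {-7, 3/2}, lower {7/3}, scaled by C = 1. Verdict: Chu-Vandermonde (I2) applies (terminating 2F1 at x = 1 with n = 7, b = 3/2, c = 7/3). Sum: 464899/10117120.


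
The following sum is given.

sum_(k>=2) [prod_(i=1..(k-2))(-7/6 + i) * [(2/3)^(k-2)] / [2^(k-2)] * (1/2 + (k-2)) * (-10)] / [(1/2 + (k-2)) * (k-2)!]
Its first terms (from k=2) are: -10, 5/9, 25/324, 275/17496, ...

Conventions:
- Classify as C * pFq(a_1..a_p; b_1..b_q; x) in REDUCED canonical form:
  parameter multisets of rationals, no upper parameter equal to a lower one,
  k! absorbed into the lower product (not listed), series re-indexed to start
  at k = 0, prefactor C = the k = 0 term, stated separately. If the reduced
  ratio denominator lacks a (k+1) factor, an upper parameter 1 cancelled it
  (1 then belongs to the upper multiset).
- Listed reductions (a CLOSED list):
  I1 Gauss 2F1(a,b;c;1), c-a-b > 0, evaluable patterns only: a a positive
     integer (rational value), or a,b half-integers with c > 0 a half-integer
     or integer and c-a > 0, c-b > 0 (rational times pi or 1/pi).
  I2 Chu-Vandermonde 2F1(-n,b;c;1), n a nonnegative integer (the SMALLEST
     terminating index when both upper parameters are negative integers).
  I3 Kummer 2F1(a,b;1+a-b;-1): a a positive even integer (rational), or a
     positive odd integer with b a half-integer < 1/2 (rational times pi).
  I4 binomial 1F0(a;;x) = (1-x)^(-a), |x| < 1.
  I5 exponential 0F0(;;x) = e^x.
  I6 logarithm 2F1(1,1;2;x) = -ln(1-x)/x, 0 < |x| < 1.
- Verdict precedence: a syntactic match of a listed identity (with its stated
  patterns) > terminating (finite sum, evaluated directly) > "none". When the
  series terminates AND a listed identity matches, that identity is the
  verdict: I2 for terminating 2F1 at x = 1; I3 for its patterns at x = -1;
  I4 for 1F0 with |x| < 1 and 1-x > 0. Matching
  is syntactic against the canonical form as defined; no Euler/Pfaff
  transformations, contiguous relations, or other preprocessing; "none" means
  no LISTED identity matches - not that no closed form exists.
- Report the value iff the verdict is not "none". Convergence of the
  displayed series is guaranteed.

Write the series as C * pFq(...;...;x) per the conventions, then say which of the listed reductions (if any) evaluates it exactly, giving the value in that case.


With C = -10: the canonical form is 1F0(-1/6; -; 1/3). Verdict: this is binomial (I4) (the 1F0 binomial series: exponent 1/6, x = 1/3). Value: (-10) * (2/3)^(1/6).

First insight: from the first term -10: the running product (C = -10) telescopes to a rising factorial.
Ratio: r(k) = (1/3) * (k-1/6) / [(k+1)] ; factor over Q: parameters, x = (1/3), and C = -10.


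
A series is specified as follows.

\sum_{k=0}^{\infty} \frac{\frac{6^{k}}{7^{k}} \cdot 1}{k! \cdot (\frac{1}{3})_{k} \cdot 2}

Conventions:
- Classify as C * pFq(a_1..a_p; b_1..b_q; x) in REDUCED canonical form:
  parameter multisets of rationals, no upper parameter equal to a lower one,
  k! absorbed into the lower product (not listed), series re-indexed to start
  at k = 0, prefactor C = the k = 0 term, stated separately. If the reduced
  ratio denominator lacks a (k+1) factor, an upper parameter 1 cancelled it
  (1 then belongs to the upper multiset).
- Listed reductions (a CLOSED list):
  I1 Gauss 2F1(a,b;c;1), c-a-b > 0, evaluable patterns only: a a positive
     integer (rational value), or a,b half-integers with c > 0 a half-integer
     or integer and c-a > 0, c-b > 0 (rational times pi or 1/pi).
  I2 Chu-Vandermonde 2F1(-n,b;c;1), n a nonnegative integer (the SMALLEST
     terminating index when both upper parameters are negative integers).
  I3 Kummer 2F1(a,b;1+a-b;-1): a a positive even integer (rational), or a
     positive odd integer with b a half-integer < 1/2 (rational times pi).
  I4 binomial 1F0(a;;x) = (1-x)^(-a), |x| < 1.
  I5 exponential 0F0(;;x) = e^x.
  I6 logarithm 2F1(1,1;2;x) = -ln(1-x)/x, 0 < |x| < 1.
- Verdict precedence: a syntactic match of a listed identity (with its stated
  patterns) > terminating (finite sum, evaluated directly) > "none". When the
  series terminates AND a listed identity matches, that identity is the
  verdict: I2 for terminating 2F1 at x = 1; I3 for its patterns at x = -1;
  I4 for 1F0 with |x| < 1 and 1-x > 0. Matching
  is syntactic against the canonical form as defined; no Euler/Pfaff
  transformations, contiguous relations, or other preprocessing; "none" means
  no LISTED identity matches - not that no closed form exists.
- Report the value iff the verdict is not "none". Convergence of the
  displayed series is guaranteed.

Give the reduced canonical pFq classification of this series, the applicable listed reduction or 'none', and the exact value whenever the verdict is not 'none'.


Structural cue: x = \frac{6}{7} and the two geometric factors (prefactor 1/2) combine into one argument.
Adjacent-term ratio: r(k) = \frac{6}{7} * 1 / [(k+\frac{1}{3}) (k+1)] - poly over poly, x = \frac{6}{7} from leading terms; C = \frac{1}{2} at k = 0.

At argument \frac{6}{7}: a 0F1 with upper {-}, lower {\frac{1}{3}}, scaled by C = \frac{1}{2}. Verdict: none. No listed pattern accepts 0F1(-; \frac{1}{3}; \frac{6}{7}).


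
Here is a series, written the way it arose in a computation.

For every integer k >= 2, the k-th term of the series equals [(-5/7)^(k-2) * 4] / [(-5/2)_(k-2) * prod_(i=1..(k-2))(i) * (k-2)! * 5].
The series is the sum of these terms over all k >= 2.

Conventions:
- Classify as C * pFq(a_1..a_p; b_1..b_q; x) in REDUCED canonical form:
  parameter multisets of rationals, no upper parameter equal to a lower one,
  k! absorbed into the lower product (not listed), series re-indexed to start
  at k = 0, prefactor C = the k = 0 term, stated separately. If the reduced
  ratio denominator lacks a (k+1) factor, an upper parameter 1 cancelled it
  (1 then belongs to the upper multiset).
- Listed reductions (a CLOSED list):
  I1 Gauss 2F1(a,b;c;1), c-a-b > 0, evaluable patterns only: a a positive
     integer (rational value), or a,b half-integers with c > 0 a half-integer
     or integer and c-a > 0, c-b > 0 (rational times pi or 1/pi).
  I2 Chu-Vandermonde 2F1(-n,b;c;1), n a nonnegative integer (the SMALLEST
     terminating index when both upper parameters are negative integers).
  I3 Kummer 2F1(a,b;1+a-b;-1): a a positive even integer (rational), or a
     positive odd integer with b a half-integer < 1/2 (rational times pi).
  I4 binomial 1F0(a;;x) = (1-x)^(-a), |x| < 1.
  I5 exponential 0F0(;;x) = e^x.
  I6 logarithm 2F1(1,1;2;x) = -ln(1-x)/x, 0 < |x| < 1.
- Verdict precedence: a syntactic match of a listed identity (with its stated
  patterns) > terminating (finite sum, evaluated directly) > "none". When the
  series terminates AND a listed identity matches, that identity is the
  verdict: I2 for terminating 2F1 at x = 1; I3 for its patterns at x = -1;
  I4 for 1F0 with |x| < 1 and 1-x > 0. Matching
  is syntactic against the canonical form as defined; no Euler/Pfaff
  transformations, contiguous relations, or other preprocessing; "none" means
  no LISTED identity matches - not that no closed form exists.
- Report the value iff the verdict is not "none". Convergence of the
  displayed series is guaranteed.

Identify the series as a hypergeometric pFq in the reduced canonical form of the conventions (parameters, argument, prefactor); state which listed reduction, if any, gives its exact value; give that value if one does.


x = -5/7 here; the reduced form reads 0F2, upper {-}, lower {-5/2, 1}, C = 4/5. Verdict: none (x = -5/7): each listed identity misses the multisets {-} ; {-5/2, 1}.

First insight: from the first term 4/5: the constant factors (C = 4/5, x = -5/7) combine into one prefactor.
Consecutive-term ratio: r(k) = (-5/7) * 1 / [(k-5/2) (k+1) (k+1)] - poly over poly, x = (-5/7) from leading terms; C = 4/5 at k = 0.
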